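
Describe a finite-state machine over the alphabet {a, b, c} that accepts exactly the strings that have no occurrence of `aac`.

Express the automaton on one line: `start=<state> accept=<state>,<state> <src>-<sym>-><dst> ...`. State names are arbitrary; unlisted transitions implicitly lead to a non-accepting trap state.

This is the complement of 'contains `aac`'. Use the same substring-matching states — S0 through S3 holding how much of `aac` has just been matched — but flip the accepting set: everything except the trap S3 accepts.
With 4 states:
        a   b   c  
>* S0   S1  S0  S0 
 * S1   S2  S0  S0 
 * S2   S2  S0  S3 
   S3   S3  S3  S3 
(> = start, * = accepting)

start=S0 accept=S0,S1,S2 S0-a->S1 S0-b->S0 S0-c->S0 S1-a->S2 S1-b->S0 S1-c->S0 S2-a->S2 S2-b->S0 S2-c->S3 S3-a->S3 S3-b->S3 S3-c->S3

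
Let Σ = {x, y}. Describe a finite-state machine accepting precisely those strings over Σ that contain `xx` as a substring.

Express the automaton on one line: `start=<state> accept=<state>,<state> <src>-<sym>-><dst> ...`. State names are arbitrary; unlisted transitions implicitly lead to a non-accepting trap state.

start=S0 accept=S2 S0-x->S1 S0-y->S0 S1-x->S2 S1-y->S0 S2-x->S2 S2-y->S2

States S0..S1 record the length of the longest prefix of `xx` that matches the current input suffix. Reaching S2 means `xx` has been seen, and we stay there forever. Accept from S2.
3 states suffice.
        x   y  
>  S0   S1  S0 
   S1   S2  S0 
 * S2   S2  S2 
(> = start, * = accepting)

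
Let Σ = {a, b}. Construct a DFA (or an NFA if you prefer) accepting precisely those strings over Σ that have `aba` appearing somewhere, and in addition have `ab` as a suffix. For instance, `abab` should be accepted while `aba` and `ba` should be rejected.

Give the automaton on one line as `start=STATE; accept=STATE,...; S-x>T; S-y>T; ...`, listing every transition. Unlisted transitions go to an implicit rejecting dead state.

Handle the two conditions separately and then intersect. One (4 states) tracks whether and how much of `aba` has been seen; the other (3 states) tracks how much of the suffix `ab` has currently been matched. Each combined state is a pair, one component from each; accept when both components accept.
With 6 states:
        a   b  
>  q0   q1  q0 
   q1   q1  q2 
   q2   q3  q0 
   q3   q3  q4 
 * q4   q3  q5 
   q5   q3  q5 
(> = start, * = accepting)

start=q0; accept=q4; q0-a>q1; q0-b>q0; q1-a>q1; q1-b>q2; q2-a>q3; q2-b>q0; q3-a>q3; q3-b>q4; q4-a>q3; q4-b>q5; q5-a>q3; q5-b>q5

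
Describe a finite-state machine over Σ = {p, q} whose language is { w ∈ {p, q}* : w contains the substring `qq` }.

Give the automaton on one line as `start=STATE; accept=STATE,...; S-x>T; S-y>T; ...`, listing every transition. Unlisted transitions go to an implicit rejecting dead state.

States s0..s1 record the length of the longest prefix of `qq` that matches the current input suffix. Reaching s2 means `qq` has been seen, and we stay there forever. Accept from s2.
A 3-state machine:
        p   q  
>  s0   s0  s1 
   s1   s0  s2 
 * s2   s2  s2 
(> = start, * = accepting)

start=s0; accept=s2; s0-p>s0; s0-q>s1; s1-p>s0; s1-q>s2; s2-p>s2; s2-q>s2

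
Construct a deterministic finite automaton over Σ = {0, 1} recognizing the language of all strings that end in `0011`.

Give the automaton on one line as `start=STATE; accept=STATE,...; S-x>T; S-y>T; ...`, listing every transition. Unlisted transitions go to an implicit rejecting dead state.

start=A; accept=E; A-0>B; A-1>A; B-0>C; B-1>A; C-0>C; C-1>D; D-0>B; D-1>E; E-0>B; E-1>A

Remember how much of `0011` the current input suffix matches. State A means no match yet; B means the last symbol is `0`; C means the last 2 symbols are `00`; D means the last 3 symbols are `001`; E means the last 4 symbols are `0011`. Only E accepts. On a mismatch, fall back to the longest proper suffix that is still a prefix of `0011`.
       0  1 
>  A   B  A 
   B   C  A 
   C   C  D 
   D   B  E 
 * E   B  A 
(> = start, * = accepting)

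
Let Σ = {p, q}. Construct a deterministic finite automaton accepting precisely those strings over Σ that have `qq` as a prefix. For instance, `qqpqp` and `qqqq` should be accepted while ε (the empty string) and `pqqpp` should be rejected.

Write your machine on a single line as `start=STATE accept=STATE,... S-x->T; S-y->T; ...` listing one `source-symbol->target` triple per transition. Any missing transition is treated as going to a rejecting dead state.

Check the first 2 symbols one by one: A through B record how many have matched `qq` so far; any wrong symbol goes to the dead state D. After all 2 match we enter the accepting sink C.
4 states suffice.
       p  q 
>  A   D  B 
   B   D  C 
 * C   C  C 
   D   D  D 
(> = start, * = accepting)

start=A; accept=C; A-p->D; A-q->B; B-p->D; B-q->C; C-p->C; C-q->C; D-p->D; D-q->D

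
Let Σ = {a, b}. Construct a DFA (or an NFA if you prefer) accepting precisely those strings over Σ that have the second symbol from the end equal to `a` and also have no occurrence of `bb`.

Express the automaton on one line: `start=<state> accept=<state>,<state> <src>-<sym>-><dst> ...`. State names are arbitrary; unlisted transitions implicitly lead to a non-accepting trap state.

start=S0 accept=S3,S4 S0-a->S1 S0-b->S2 S1-a->S3 S1-b->S4 S2-a->S1 S2-b->S5 S3-a->S3 S3-b->S4 S4-a->S1 S4-b->S5 S5-a->S5 S5-b->S5

Handle the two conditions separately and then intersect. The first has 7 states tracking the last 2 symbols read; the second has 3 states tracking partial matches of the forbidden pattern `bb`. A product state is a pair (one from each), accepting exactly when both do. Minimizing collapses redundant product states.
A 6-state machine:
        a   b  
>  S0   S1  S2 
   S1   S3  S4 
   S2   S1  S5 
 * S3   S3  S4 
 * S4   S1  S5 
   S5   S5  S5 
(> = start, * = accepting)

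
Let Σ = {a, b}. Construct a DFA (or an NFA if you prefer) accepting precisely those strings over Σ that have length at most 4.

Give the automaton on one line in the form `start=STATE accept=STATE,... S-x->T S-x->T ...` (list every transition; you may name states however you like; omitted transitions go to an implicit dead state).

Count input length up to 5: every symbol moves from q0 toward q5, which means 'more than 4' and absorbs. Accept from {q0, q1, q2, q3, q4}.
With 6 states:
        a   b  
>* q0   q1  q1 
 * q1   q2  q2 
 * q2   q3  q3 
 * q3   q4  q4 
 * q4   q5  q5 
   q5   q5  q5 
(> = start, * = accepting)

start=q0 accept=q0,q1,q2,q3,q4 q0-a->q1 q0-b->q1 q1-a->q2 q1-b->q2 q2-a->q3 q2-b->q3 q3-a->q4 q3-b->q4 q4-a->q5 q4-b->q5 q5-a->q5 q5-b->q5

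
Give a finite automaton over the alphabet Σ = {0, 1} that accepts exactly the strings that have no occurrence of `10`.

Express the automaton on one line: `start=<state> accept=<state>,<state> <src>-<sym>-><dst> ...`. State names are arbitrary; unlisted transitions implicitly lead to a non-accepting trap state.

start=s0 accept=s0,s1 s0-0->s0 s0-1->s1 s1-0->s2 s1-1->s1 s2-0->s2 s2-1->s2

This is the complement of 'contains `10`'. Use the same substring-matching states — s0 through s2 holding how much of `10` has just been matched — but flip the accepting set: everything except the trap s2 accepts.
3 states suffice.
        0   1  
>* s0   s0  s1 
 * s1   s2  s1 
   s2   s2  s2 
(> = start, * = accepting)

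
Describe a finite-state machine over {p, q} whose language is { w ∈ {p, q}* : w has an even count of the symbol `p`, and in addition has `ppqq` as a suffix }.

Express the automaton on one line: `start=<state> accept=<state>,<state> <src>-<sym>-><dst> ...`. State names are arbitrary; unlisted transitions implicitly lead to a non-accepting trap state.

Handle the two conditions separately and then intersect. One (2 states) tracks the count of `p`s modulo 2; the other (5 states) tracks how much of the suffix `ppqq` has currently been matched. Each combined state is a pair, one component from each; accept when both components accept.
With 10 states:
        p   q  
>  S0   S1  S0 
   S1   S2  S3 
   S2   S4  S5 
   S3   S6  S3 
   S4   S2  S7 
   S5   S1  S8 
   S6   S4  S0 
   S7   S6  S9 
 * S8   S1  S0 
   S9   S6  S3 
(> = start, * = accepting)

start=S0 accept=S8 S0-p->S1 S0-q->S0 S1-p->S2 S1-q->S3 S2-p->S4 S2-q->S5 S3-p->S6 S3-q->S3 S4-p->S2 S4-q->S7 S5-p->S1 S5-q->S8 S6-p->S4 S6-q->S0 S7-p->S6 S7-q->S9 S8-p->S1 S8-q->S0 S9-p->S6 S9-q->S3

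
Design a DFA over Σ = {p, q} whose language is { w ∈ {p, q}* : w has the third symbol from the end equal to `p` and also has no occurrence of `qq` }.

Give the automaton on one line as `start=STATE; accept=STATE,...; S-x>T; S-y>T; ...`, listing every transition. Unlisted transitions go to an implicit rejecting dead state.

Run two small machines in parallel and take their product. The first has 15 states tracking the last 3 symbols read; the second has 3 states tracking partial matches of the forbidden pattern `qq`. A product state is a pair (one from each), accepting exactly when both do. Minimizing collapses redundant product states.
With 9 states:
       p  q 
>  A   B  C 
   B   D  E 
   C   B  F 
   D   G  H 
   E   I  F 
   F   F  F 
 * G   G  H 
 * H   I  F 
 * I   D  E 
(> = start, * = accepting)

start=A; accept=G,H,I; A-p>B; A-q>C; B-p>D; B-q>E; C-p>B; C-q>F; D-p>G; D-q>H; E-p>I; E-q>F; F-p>F; F-q>F; G-p>G; G-q>H; H-p>I; H-q>F; I-p>D; I-q>E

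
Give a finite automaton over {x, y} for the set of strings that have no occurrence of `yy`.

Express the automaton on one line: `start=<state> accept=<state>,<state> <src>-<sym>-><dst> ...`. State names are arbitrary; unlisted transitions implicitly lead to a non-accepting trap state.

Track partial matches of the forbidden pattern `yy`. State S2 is a dead state reached once `yy` has occurred; every other state accepts. S0 means no part of `yy` is currently matched.
A 3-state machine:
        x   y  
>* S0   S0  S1 
 * S1   S0  S2 
   S2   S2  S2 
(> = start, * = accepting)

start=S0 accept=S0,S1 S0-x->S0 S0-y->S1 S1-x->S0 S1-y->S2 S2-x->S2 S2-y->S2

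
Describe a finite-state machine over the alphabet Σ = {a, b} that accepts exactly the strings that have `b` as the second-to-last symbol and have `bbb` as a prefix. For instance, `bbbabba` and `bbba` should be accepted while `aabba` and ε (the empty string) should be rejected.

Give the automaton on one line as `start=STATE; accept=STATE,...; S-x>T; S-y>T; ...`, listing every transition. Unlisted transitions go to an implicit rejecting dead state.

start=q0; accept=q4,q5; q0-a>q1; q0-b>q2; q1-a>q1; q1-b>q1; q2-a>q1; q2-b>q3; q3-a>q1; q3-b>q4; q4-a>q5; q4-b>q4; q5-a>q6; q5-b>q7; q6-a>q6; q6-b>q7; q7-a>q5; q7-b>q4

Run two small machines in parallel and take their product. The first has 7 states tracking the last 2 symbols read; the second has 5 states tracking whether the input so far still matches the prefix `bbb`. A product state is a pair (one from each), accepting exactly when both do. After merging equivalent states the machine shrinks.
8 states suffice.
        a   b  
>  q0   q1  q2 
   q1   q1  q1 
   q2   q1  q3 
   q3   q1  q4 
 * q4   q5  q4 
 * q5   q6  q7 
   q6   q6  q7 
   q7   q5  q4 
(> = start, * = accepting)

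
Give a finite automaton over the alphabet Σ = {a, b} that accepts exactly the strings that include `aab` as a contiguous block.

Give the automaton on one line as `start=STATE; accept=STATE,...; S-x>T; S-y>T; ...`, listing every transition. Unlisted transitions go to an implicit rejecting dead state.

start=q0; accept=q3; q0-a>q1; q0-b>q0; q1-a>q2; q1-b>q0; q2-a>q2; q2-b>q3; q3-a>q3; q3-b>q3

Track how much of `aab` has been matched so far: state q0 is no progress, q3 is the absorbing accept state reached once `aab` has occurred. Intermediate states record partial matches; on a mismatch, fall back to the longest reusable overlap.
With 4 states:
        a   b  
>  q0   q1  q0 
   q1   q2  q0 
   q2   q2  q3 
 * q3   q3  q3 
(> = start, * = accepting)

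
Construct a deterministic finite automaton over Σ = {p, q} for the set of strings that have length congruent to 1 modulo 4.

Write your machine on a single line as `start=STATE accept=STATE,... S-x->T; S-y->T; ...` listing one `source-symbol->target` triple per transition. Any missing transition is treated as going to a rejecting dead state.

start=A; accept=B; A-p->B; A-q->B; B-p->C; B-q->C; C-p->D; C-q->D; D-p->A; D-q->A

Only the length mod 4 matters, so use a 4-cycle: from any state, every input symbol moves to the next state, wrapping D back to A. Mark B accepting.
       p  q 
>  A   B  B 
 * B   C  C 
   C   D  D 
   D   A  A 
(> = start, * = accepting)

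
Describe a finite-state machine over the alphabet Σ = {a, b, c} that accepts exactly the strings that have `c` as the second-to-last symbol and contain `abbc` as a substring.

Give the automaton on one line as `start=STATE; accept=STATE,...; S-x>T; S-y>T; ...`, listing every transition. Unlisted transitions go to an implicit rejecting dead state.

start=q0; accept=q5,q6; q0-a>q1; q0-b>q0; q0-c>q0; q1-a>q1; q1-b>q2; q1-c>q0; q2-a>q1; q2-b>q3; q2-c>q0; q3-a>q1; q3-b>q0; q3-c>q4; q4-a>q5; q4-b>q5; q4-c>q6; q5-a>q7; q5-b>q7; q5-c>q4; q6-a>q5; q6-b>q5; q6-c>q6; q7-a>q7; q7-b>q7; q7-c>q4

Build one automaton per condition and run them in lockstep. One (13 states) tracks the last 2 symbols read; the other (5 states) tracks whether and how much of `abbc` has been seen. Each combined state is a pair, one component from each; accept when both components accept. Minimizing collapses redundant product states.
An 8-state machine:
        a   b   c  
>  q0   q1  q0  q0 
   q1   q1  q2  q0 
   q2   q1  q3  q0 
   q3   q1  q0  q4 
   q4   q5  q5  q6 
 * q5   q7  q7  q4 
 * q6   q5  q5  q6 
   q7   q7  q7  q4 
(> = start, * = accepting)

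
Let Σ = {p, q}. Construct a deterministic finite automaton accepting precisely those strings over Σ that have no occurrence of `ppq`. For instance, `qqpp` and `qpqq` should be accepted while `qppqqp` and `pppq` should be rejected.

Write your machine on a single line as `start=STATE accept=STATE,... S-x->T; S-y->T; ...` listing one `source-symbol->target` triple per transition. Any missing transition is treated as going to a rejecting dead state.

Track partial matches of the forbidden pattern `ppq`. State S3 is a dead state reached once `ppq` has occurred; every other state accepts. S0 means no part of `ppq` is currently matched.
With 4 states:
        p   q  
>* S0   S1  S0 
 * S1   S2  S0 
 * S2   S2  S3 
   S3   S3  S3 
(> = start, * = accepting)

start=S0; accept=S0,S1,S2; S0-p->S1; S0-q->S0; S1-p->S2; S1-q->S0; S2-p->S2; S2-q->S3; S3-p->S3; S3-q->S3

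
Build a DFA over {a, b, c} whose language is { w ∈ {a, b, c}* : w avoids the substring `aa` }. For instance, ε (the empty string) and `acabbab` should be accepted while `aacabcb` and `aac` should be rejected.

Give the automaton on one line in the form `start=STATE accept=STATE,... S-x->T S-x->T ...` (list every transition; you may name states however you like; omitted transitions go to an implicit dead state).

Track partial matches of the forbidden pattern `aa`. State q2 is a dead state reached once `aa` has occurred; every other state accepts. q0 means no part of `aa` is currently matched.
        a   b   c  
>* q0   q1  q0  q0 
 * q1   q2  q0  q0 
   q2   q2  q2  q2 
(> = start, * = accepting)

start=q0 accept=q0,q1 q0-a->q1 q0-b->q0 q0-c->q0 q1-a->q2 q1-b->q0 q1-c->q0 q2-a->q2 q2-b->q2 q2-c->q2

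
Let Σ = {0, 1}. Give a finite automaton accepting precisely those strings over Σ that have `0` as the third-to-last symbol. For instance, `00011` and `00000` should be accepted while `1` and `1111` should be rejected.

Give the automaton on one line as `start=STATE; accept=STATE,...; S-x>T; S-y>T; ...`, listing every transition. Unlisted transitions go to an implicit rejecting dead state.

start=S0; accept=S7,S8,S9,S10; S0-0>S1; S0-1>S2; S1-0>S3; S1-1>S4; S2-0>S5; S2-1>S6; S3-0>S7; S3-1>S8; S4-0>S9; S4-1>S10; S5-0>S11; S5-1>S12; S6-0>S13; S6-1>S14; S7-0>S7; S7-1>S8; S8-0>S9; S8-1>S10; S9-0>S11; S9-1>S12; S10-0>S13; S10-1>S14; S11-0>S7; S11-1>S8; S12-0>S9; S12-1>S10; S13-0>S11; S13-1>S12; S14-0>S13; S14-1>S14

Because acceptance depends on a position counted from the end, the machine has to buffer the most recent 3 symbols. Make each state the string of the last up-to-3 symbols read; on input `x` shift the window left and append `x`. Accept when the buffered window has length 3 and begins with `0`.
With 15 states:
          0    1  
>  S0     S1   S2 
   S1     S3   S4 
   S2     S5   S6 
   S3     S7   S8 
   S4     S9  S10 
   S5    S11  S12 
   S6    S13  S14 
 * S7     S7   S8 
 * S8     S9  S10 
 * S9    S11  S12 
 * S10   S13  S14 
   S11    S7   S8 
   S12    S9  S10 
   S13   S11  S12 
   S14   S13  S14 
(> = start, * = accepting)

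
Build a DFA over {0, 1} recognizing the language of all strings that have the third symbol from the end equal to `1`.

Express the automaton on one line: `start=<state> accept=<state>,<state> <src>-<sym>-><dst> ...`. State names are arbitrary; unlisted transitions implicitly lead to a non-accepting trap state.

Because acceptance depends on a position counted from the end, the machine has to buffer the most recent 3 symbols. Make each state the string of the last up-to-3 symbols read; on input `x` shift the window left and append `x`. Accept when the buffered window has length 3 and begins with `1`.
       0  1 
>  A   B  C 
   B   D  E 
   C   F  G 
   D   H  I 
   E   J  K 
   F   L  M 
   G   N  O 
   H   H  I 
   I   J  K 
   J   L  M 
   K   N  O 
 * L   H  I 
 * M   J  K 
 * N   L  M 
 * O   N  O 
(> = start, * = accepting)

start=A accept=L,M,N,O A-0->B A-1->C B-0->D B-1->E C-0->F C-1->G D-0->H D-1->I E-0->J E-1->K F-0->L F-1->M G-0->N G-1->O H-0->H H-1->I I-0->J I-1->K J-0->L J-1->M K-0->N K-1->O L-0->H L-1->I M-0->J M-1->K N-0->L N-1->M O-0->N O-1->O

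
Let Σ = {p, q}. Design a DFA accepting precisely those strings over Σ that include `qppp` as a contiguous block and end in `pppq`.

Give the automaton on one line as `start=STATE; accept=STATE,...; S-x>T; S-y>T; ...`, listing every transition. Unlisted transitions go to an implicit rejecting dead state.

start=S0; accept=S9; S0-p>S1; S0-q>S2; S1-p>S3; S1-q>S2; S2-p>S4; S2-q>S2; S3-p>S5; S3-q>S2; S4-p>S6; S4-q>S2; S5-p>S5; S5-q>S7; S6-p>S8; S6-q>S2; S7-p>S4; S7-q>S2; S8-p>S8; S8-q>S9; S9-p>S10; S9-q>S11; S10-p>S12; S10-q>S11; S11-p>S10; S11-q>S11; S12-p>S8; S12-q>S11

Run two small machines in parallel and take their product. The first has 5 states tracking whether and how much of `qppp` has been seen; the second has 5 states tracking how much of the suffix `pppq` has currently been matched. A product state is a pair (one from each), accepting exactly when both do.
          p    q  
>  S0     S1   S2 
   S1     S3   S2 
   S2     S4   S2 
   S3     S5   S2 
   S4     S6   S2 
   S5     S5   S7 
   S6     S8   S2 
   S7     S4   S2 
   S8     S8   S9 
 * S9    S10  S11 
   S10   S12  S11 
   S11   S10  S11 
   S12    S8  S11 
(> = start, * = accepting)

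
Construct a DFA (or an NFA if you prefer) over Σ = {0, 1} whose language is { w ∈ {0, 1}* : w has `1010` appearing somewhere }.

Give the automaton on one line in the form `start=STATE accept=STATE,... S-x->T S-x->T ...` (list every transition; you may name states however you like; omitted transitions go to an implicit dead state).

States S0..S3 record the length of the longest prefix of `1010` that matches the current input suffix. Reaching S4 means `1010` has been seen, and we stay there forever. Accept from S4.
5 states suffice.
        0   1  
>  S0   S0  S1 
   S1   S2  S1 
   S2   S0  S3 
   S3   S4  S1 
 * S4   S4  S4 
(> = start, * = accepting)

start=S0 accept=S4 S0-0->S0 S0-1->S1 S1-0->S2 S1-1->S1 S2-0->S0 S2-1->S3 S3-0->S4 S3-1->S1 S4-0->S4 S4-1->S4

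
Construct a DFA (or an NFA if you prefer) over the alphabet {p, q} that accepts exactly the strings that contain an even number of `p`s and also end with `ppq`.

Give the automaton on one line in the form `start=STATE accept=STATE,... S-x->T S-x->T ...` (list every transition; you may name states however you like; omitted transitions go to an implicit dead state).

start=A accept=E A-p->B A-q->A B-p->C B-q->D C-p->B C-q->E D-p->A D-q->D E-p->B E-q->A

Handle the two conditions separately and then intersect. One (2 states) tracks the count of `p`s modulo 2; the other (4 states) tracks how much of the suffix `ppq` has currently been matched. Each combined state is a pair, one component from each; accept when both components accept. Minimizing collapses redundant product states.
With 5 states:
       p  q 
>  A   B  A 
   B   C  D 
   C   B  E 
   D   A  D 
 * E   B  A 
(> = start, * = accepting)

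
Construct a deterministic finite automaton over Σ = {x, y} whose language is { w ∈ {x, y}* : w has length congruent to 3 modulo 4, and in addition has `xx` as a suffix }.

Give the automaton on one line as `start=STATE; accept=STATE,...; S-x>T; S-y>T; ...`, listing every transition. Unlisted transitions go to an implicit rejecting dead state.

start=s0; accept=s6; s0-x>s1; s0-y>s2; s1-x>s3; s1-y>s4; s2-x>s5; s2-y>s4; s3-x>s6; s3-y>s7; s4-x>s8; s4-y>s7; s5-x>s6; s5-y>s7; s6-x>s9; s6-y>s0; s7-x>s10; s7-y>s0; s8-x>s9; s8-y>s0; s9-x>s11; s9-y>s2; s10-x>s11; s10-y>s2; s11-x>s3; s11-y>s4

Build one automaton per condition and run them in lockstep. One (4 states) tracks the input length modulo 4; the other (3 states) tracks how much of the suffix `xx` has currently been matched. Each combined state is a pair, one component from each; accept when both components accept.
With 12 states:
          x    y  
>  s0     s1   s2 
   s1     s3   s4 
   s2     s5   s4 
   s3     s6   s7 
   s4     s8   s7 
   s5     s6   s7 
 * s6     s9   s0 
   s7    s10   s0 
   s8     s9   s0 
   s9    s11   s2 
   s10   s11   s2 
   s11    s3   s4 
(> = start, * = accepting)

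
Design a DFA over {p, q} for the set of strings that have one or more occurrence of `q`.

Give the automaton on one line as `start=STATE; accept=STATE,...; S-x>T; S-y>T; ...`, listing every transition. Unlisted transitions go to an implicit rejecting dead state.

start=S0; accept=S1,S2; S0-p>S0; S0-q>S1; S1-p>S1; S1-q>S2; S2-p>S2; S2-q>S2

Only the number of `q`s matters, and only up to 2. Make a chain S0 → S1 → S2 advanced by each `q` (with S2 absorbing); every other symbol self-loops. The accepting set is {S1, S2}.
A 3-state machine:
        p   q  
>  S0   S0  S1 
 * S1   S1  S2 
 * S2   S2  S2 
(> = start, * = accepting)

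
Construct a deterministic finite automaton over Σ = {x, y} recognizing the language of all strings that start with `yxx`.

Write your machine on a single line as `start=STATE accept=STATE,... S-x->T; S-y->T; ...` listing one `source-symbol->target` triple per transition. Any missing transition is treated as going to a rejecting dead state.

Check the first 3 symbols one by one: q0 through q2 record how many have matched `yxx` so far; any wrong symbol goes to the dead state q4. After all 3 match we enter the accepting sink q3.
With 5 states:
        x   y  
>  q0   q4  q1 
   q1   q2  q4 
   q2   q3  q4 
 * q3   q3  q3 
   q4   q4  q4 
(> = start, * = accepting)

start=q0; accept=q3; q0-x->q4; q0-y->q1; q1-x->q2; q1-y->q4; q2-x->q3; q2-y->q4; q3-x->q3; q3-y->q3; q4-x->q4; q4-y->q4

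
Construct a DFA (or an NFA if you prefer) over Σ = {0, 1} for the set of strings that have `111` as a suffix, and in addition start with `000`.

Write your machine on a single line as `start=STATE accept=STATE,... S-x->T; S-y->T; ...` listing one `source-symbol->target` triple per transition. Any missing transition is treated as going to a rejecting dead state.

Build one automaton per condition and run them in lockstep. One (4 states) tracks how much of the suffix `111` has currently been matched; the other (5 states) tracks whether the input so far still matches the prefix `000`. Each combined state is a pair, one component from each; accept when both components accept. Minimizing collapses redundant product states.
With 8 states:
       0  1 
>  A   B  C 
   B   D  C 
   C   C  C 
   D   E  C 
   E   E  F 
   F   E  G 
   G   E  H 
 * H   E  H 
(> = start, * = accepting)

start=A; accept=H; A-0->B; A-1->C; B-0->D; B-1->C; C-0->C; C-1->C; D-0->E; D-1->C; E-0->E; E-1->F; F-0->E; F-1->G; G-0->E; G-1->H; H-0->E; H-1->H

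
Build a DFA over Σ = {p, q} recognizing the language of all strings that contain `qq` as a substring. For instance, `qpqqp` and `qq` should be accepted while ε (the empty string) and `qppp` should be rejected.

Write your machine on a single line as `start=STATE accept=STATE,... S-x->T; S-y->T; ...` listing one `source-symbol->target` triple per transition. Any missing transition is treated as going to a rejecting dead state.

start=A; accept=C; A-p->A; A-q->B; B-p->A; B-q->C; C-p->C; C-q->C

States A..B record the length of the longest prefix of `qq` that matches the current input suffix. Reaching C means `qq` has been seen, and we stay there forever. Accept from C.
With 3 states:
       p  q 
>  A   A  B 
   B   A  C 
 * C   C  C 
(> = start, * = accepting)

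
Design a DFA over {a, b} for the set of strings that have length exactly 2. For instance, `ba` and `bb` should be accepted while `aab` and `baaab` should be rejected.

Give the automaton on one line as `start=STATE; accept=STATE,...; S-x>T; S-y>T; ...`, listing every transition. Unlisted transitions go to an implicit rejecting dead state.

start=q0; accept=q2; q0-a>q1; q0-b>q1; q1-a>q2; q1-b>q2; q2-a>q3; q2-b>q3; q3-a>q3; q3-b>q3

We only need to distinguish lengths 0, 1, …, 2, and '>2'. Chain q0 → q1 → q2 → q3 on every symbol, with q3 looping. Accepting states: {q2}.
With 4 states:
        a   b  
>  q0   q1  q1 
   q1   q2  q2 
 * q2   q3  q3 
   q3   q3  q3 
(> = start, * = accepting)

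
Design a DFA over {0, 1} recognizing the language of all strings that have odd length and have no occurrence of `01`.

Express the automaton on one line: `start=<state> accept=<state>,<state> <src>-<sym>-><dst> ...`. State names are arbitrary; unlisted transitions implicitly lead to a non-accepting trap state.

Build one automaton per condition and run them in lockstep. The first has 2 states tracking the input length modulo 2; the second has 3 states tracking partial matches of the forbidden pattern `01`. A product state is a pair (one from each), accepting exactly when both do.
With 6 states:
        0   1  
>  q0   q1  q2 
 * q1   q3  q4 
 * q2   q3  q0 
   q3   q1  q5 
   q4   q5  q5 
   q5   q4  q4 
(> = start, * = accepting)

start=q0 accept=q1,q2 q0-0->q1 q0-1->q2 q1-0->q3 q1-1->q4 q2-0->q3 q2-1->q0 q3-0->q1 q3-1->q5 q4-0->q5 q4-1->q5 q5-0->q4 q5-1->q4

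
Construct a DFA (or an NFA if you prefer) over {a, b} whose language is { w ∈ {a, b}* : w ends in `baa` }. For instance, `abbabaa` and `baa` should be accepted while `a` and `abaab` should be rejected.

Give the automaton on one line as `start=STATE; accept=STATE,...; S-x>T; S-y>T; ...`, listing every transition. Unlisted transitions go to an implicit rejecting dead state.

start=q0; accept=q3; q0-a>q0; q0-b>q1; q1-a>q2; q1-b>q1; q2-a>q3; q2-b>q1; q3-a>q0; q3-b>q1

Remember how much of `baa` the current input suffix matches. State q0 means no match yet; q1 means the last symbol is `b`; q2 means the last 2 symbols are `ba`; q3 means the last 3 symbols are `baa`. Only q3 accepts. On a mismatch, fall back to the longest proper suffix that is still a prefix of `baa`.
A 4-state machine:
        a   b  
>  q0   q0  q1 
   q1   q2  q1 
   q2   q3  q1 
 * q3   q0  q1 
(> = start, * = accepting)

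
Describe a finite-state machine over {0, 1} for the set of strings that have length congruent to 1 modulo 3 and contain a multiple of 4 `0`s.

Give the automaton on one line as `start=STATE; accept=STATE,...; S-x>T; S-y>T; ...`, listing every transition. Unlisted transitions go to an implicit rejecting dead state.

start=q0; accept=q2; q0-0>q1; q0-1>q2; q1-0>q3; q1-1>q4; q2-0>q4; q2-1>q5; q3-0>q6; q3-1>q7; q4-0>q7; q4-1>q8; q5-0>q8; q5-1>q0; q6-0>q2; q6-1>q9; q7-0>q9; q7-1>q10; q8-0>q10; q8-1>q1; q9-0>q5; q9-1>q11; q10-0>q11; q10-1>q3; q11-0>q0; q11-1>q6

Build one automaton per condition and run them in lockstep. The first has 3 states tracking the input length modulo 3; the second has 4 states tracking the count of `0`s modulo 4. A product state is a pair (one from each), accepting exactly when both do.
With 12 states:
          0    1  
>  q0     q1   q2 
   q1     q3   q4 
 * q2     q4   q5 
   q3     q6   q7 
   q4     q7   q8 
   q5     q8   q0 
   q6     q2   q9 
   q7     q9  q10 
   q8    q10   q1 
   q9     q5  q11 
   q10   q11   q3 
   q11    q0   q6 
(> = start, * = accepting)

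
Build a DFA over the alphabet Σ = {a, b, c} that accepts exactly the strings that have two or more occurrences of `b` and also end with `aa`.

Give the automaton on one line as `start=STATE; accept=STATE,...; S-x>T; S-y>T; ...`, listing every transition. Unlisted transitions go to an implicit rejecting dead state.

Handle the two conditions separately and then intersect. One (4 states) tracks the count of `b`s, saturating at 3; the other (3 states) tracks how much of the suffix `aa` has currently been matched. Each combined state is a pair, one component from each; accept when both components accept. Equivalent product states are then merged.
With 5 states:
        a   b   c  
>  q0   q0  q1  q0 
   q1   q1  q2  q1 
   q2   q3  q2  q2 
   q3   q4  q2  q2 
 * q4   q4  q2  q2 
(> = start, * = accepting)

start=q0; accept=q4; q0-a>q0; q0-b>q1; q0-c>q0; q1-a>q1; q1-b>q2; q1-c>q1; q2-a>q3; q2-b>q2; q2-c>q2; q3-a>q4; q3-b>q2; q3-c>q2; q4-a>q4; q4-b>q2; q4-c>q2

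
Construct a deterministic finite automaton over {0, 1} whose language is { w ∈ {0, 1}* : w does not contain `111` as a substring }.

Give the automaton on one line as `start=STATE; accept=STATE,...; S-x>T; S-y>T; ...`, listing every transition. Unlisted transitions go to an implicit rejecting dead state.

This is the complement of 'contains `111`'. Use the same substring-matching states — A through D holding how much of `111` has just been matched — but flip the accepting set: everything except the trap D accepts.
With 4 states:
       0  1 
>* A   A  B 
 * B   A  C 
 * C   A  D 
   D   D  D 
(> = start, * = accepting)

start=A; accept=A,B,C; A-0>A; A-1>B; B-0>A; B-1>C; C-0>A; C-1>D; D-0>D; D-1>D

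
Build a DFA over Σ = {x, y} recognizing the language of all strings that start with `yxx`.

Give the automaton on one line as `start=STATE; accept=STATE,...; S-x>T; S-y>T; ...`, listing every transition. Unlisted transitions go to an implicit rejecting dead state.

Check the first 3 symbols one by one: s0 through s2 record how many have matched `yxx` so far; any wrong symbol goes to the dead state s4. After all 3 match we enter the accepting sink s3.
A 5-state machine:
        x   y  
>  s0   s4  s1 
   s1   s2  s4 
   s2   s3  s4 
 * s3   s3  s3 
   s4   s4  s4 
(> = start, * = accepting)

start=s0; accept=s3; s0-x>s4; s0-y>s1; s1-x>s2; s1-y>s4; s2-x>s3; s2-y>s4; s3-x>s3; s3-y>s3; s4-x>s4; s4-y>s4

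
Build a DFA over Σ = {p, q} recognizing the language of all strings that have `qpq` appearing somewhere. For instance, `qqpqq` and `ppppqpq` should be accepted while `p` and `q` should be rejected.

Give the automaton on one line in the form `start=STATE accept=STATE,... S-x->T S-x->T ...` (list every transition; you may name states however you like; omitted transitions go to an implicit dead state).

start=s0 accept=s3 s0-p->s0 s0-q->s1 s1-p->s2 s1-q->s1 s2-p->s0 s2-q->s3 s3-p->s3 s3-q->s3

States s0..s2 record the length of the longest prefix of `qpq` that matches the current input suffix. Reaching s3 means `qpq` has been seen, and we stay there forever. Accept from s3.
With 4 states:
        p   q  
>  s0   s0  s1 
   s1   s2  s1 
   s2   s0  s3 
 * s3   s3  s3 
(> = start, * = accepting)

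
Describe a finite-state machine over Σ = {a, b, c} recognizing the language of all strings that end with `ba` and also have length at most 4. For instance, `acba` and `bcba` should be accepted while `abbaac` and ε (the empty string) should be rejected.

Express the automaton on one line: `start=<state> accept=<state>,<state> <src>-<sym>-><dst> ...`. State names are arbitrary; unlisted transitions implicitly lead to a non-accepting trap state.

start=q0 accept=q5,q8 q0-a->q1 q0-b->q2 q0-c->q1 q1-a->q3 q1-b->q4 q1-c->q3 q2-a->q5 q2-b->q4 q2-c->q3 q3-a->q6 q3-b->q7 q3-c->q6 q4-a->q8 q4-b->q7 q4-c->q6 q5-a->q6 q5-b->q7 q5-c->q6 q6-a->q6 q6-b->q6 q6-c->q6 q7-a->q8 q7-b->q6 q7-c->q6 q8-a->q6 q8-b->q6 q8-c->q6

Build one automaton per condition and run them in lockstep. One (3 states) tracks how much of the suffix `ba` has currently been matched; the other (6 states) tracks the input length, saturating at 5. Each combined state is a pair, one component from each; accept when both components accept. Minimizing collapses redundant product states.
A 9-state machine:
        a   b   c  
>  q0   q1  q2  q1 
   q1   q3  q4  q3 
   q2   q5  q4  q3 
   q3   q6  q7  q6 
   q4   q8  q7  q6 
 * q5   q6  q7  q6 
   q6   q6  q6  q6 
   q7   q8  q6  q6 
 * q8   q6  q6  q6 
(> = start, * = accepting)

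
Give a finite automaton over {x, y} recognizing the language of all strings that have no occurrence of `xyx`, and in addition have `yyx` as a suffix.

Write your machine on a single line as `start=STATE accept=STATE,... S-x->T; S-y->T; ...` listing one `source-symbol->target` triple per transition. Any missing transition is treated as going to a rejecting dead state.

start=q0; accept=q6; q0-x->q1; q0-y->q2; q1-x->q1; q1-y->q3; q2-x->q1; q2-y->q4; q3-x->q5; q3-y->q4; q4-x->q6; q4-y->q4; q5-x->q5; q5-y->q7; q6-x->q1; q6-y->q3; q7-x->q5; q7-y->q8; q8-x->q9; q8-y->q8; q9-x->q5; q9-y->q7

Run two small machines in parallel and take their product. The first has 4 states tracking partial matches of the forbidden pattern `xyx`; the second has 4 states tracking how much of the suffix `yyx` has currently been matched. A product state is a pair (one from each), accepting exactly when both do.
10 states suffice.
        x   y  
>  q0   q1  q2 
   q1   q1  q3 
   q2   q1  q4 
   q3   q5  q4 
   q4   q6  q4 
   q5   q5  q7 
 * q6   q1  q3 
   q7   q5  q8 
   q8   q9  q8 
   q9   q5  q7 
(> = start, * = accepting)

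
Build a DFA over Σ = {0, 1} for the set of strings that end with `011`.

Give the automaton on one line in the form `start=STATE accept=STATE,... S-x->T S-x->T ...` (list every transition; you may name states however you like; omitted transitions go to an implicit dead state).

start=q0 accept=q3 q0-0->q1 q0-1->q0 q1-0->q1 q1-1->q2 q2-0->q1 q2-1->q3 q3-0->q1 q3-1->q0

Let each state record the length of the longest suffix of the input read so far that is also a prefix of `011`. q1 means the last symbol is `0`; q2 means the last 2 symbols are `01`; q3 means the last 3 symbols are `011`. Accept only at q3, where the string currently ends in `011`.
        0   1  
>  q0   q1  q0 
   q1   q1  q2 
   q2   q1  q3 
 * q3   q1  q0 
(> = start, * = accepting)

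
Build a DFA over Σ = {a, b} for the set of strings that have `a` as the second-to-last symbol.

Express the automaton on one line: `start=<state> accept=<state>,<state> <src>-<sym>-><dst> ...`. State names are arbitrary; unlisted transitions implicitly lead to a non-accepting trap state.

start=q0 accept=q3,q4 q0-a->q1 q0-b->q2 q1-a->q3 q1-b->q4 q2-a->q5 q2-b->q6 q3-a->q3 q3-b->q4 q4-a->q5 q4-b->q6 q5-a->q3 q5-b->q4 q6-a->q5 q6-b->q6

Because acceptance depends on a position counted from the end, the machine has to buffer the most recent 2 symbols. Make each state the string of the last up-to-2 symbols read; on input `x` shift the window left and append `x`. Accept when the buffered window has length 2 and begins with `a`.
With 7 states:
        a   b  
>  q0   q1  q2 
   q1   q3  q4 
   q2   q5  q6 
 * q3   q3  q4 
 * q4   q5  q6 
   q5   q3  q4 
   q6   q5  q6 
(> = start, * = accepting)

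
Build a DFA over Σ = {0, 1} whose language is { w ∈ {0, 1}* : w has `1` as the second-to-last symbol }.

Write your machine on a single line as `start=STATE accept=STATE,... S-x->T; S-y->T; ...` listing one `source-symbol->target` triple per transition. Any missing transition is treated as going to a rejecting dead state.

start=q0; accept=q5,q6; q0-0->q1; q0-1->q2; q1-0->q3; q1-1->q4; q2-0->q5; q2-1->q6; q3-0->q3; q3-1->q4; q4-0->q5; q4-1->q6; q5-0->q3; q5-1->q4; q6-0->q5; q6-1->q6

A DFA must remember the last 2 symbols (since which symbol is second-to-last isn't known until the input ends). Use one state per possible window of the last ≤2 symbols; accept from those whose window starts with `1`.
With 7 states:
        0   1  
>  q0   q1  q2 
   q1   q3  q4 
   q2   q5  q6 
   q3   q3  q4 
   q4   q5  q6 
 * q5   q3  q4 
 * q6   q5  q6 
(> = start, * = accepting)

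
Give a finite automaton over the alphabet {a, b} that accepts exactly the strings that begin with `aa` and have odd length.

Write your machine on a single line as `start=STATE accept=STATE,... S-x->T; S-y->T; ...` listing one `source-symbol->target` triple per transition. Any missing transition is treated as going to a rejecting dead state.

Handle the two conditions separately and then intersect. One (4 states) tracks whether the input so far still matches the prefix `aa`; the other (2 states) tracks the input length modulo 2. Each combined state is a pair, one component from each; accept when both components accept. Equivalent product states are then merged.
With 5 states:
        a   b  
>  q0   q1  q2 
   q1   q3  q2 
   q2   q2  q2 
   q3   q4  q4 
 * q4   q3  q3 
(> = start, * = accepting)

start=q0; accept=q4; q0-a->q1; q0-b->q2; q1-a->q3; q1-b->q2; q2-a->q2; q2-b->q2; q3-a->q4; q3-b->q4; q4-a->q3; q4-b->q3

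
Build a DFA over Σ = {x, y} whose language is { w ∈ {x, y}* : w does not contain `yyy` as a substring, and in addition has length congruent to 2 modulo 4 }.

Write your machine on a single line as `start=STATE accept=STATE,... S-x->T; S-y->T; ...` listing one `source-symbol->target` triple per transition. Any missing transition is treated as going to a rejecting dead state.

start=q0; accept=q3,q4,q5; q0-x->q1; q0-y->q2; q1-x->q3; q1-y->q4; q2-x->q3; q2-y->q5; q3-x->q6; q3-y->q7; q4-x->q6; q4-y->q8; q5-x->q6; q5-y->q9; q6-x->q0; q6-y->q10; q7-x->q0; q7-y->q11; q8-x->q0; q8-y->q9; q9-x->q9; q9-y->q9; q10-x->q1; q10-y->q12; q11-x->q1; q11-y->q9; q12-x->q3; q12-y->q9

Build one automaton per condition and run them in lockstep. The first has 4 states tracking partial matches of the forbidden pattern `yyy`; the second has 4 states tracking the input length modulo 4. A product state is a pair (one from each), accepting exactly when both do. Equivalent product states are then merged.
With 13 states:
          x    y  
>  q0     q1   q2 
   q1     q3   q4 
   q2     q3   q5 
 * q3     q6   q7 
 * q4     q6   q8 
 * q5     q6   q9 
   q6     q0  q10 
   q7     q0  q11 
   q8     q0   q9 
   q9     q9   q9 
   q10    q1  q12 
   q11    q1   q9 
   q12    q3   q9 
(> = start, * = accepting)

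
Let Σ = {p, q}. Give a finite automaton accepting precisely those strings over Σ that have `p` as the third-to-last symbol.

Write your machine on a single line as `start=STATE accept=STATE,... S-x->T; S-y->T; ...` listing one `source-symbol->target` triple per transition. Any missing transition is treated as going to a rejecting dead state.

start=S0; accept=S7,S8,S9,S10; S0-p->S1; S0-q->S2; S1-p->S3; S1-q->S4; S2-p->S5; S2-q->S6; S3-p->S7; S3-q->S8; S4-p->S9; S4-q->S10; S5-p->S11; S5-q->S12; S6-p->S13; S6-q->S14; S7-p->S7; S7-q->S8; S8-p->S9; S8-q->S10; S9-p->S11; S9-q->S12; S10-p->S13; S10-q->S14; S11-p->S7; S11-q->S8; S12-p->S9; S12-q->S10; S13-p->S11; S13-q->S12; S14-p->S13; S14-q->S14

Because acceptance depends on a position counted from the end, the machine has to buffer the most recent 3 symbols. Make each state the string of the last up-to-3 symbols read; on input `x` shift the window left and append `x`. Accept when the buffered window has length 3 and begins with `p`.
A 15-state machine:
          p    q  
>  S0     S1   S2 
   S1     S3   S4 
   S2     S5   S6 
   S3     S7   S8 
   S4     S9  S10 
   S5    S11  S12 
   S6    S13  S14 
 * S7     S7   S8 
 * S8     S9  S10 
 * S9    S11  S12 
 * S10   S13  S14 
   S11    S7   S8 
   S12    S9  S10 
   S13   S11  S12 
   S14   S13  S14 
(> = start, * = accepting)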